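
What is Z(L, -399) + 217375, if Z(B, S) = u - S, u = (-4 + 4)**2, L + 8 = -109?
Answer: 217774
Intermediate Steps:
L = -117 (L = -8 - 109 = -117)
u = 0 (u = 0**2 = 0)
Z(B, S) = -S (Z(B, S) = 0 - S = -S)
Z(L, -399) + 217375 = -1*(-399) + 217375 = 399 + 217375 = 217774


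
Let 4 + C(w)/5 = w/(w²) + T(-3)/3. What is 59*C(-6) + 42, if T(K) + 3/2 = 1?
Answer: -3709/3 ≈ -1236.3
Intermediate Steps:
T(K) = -½ (T(K) = -3/2 + 1 = -½)
C(w) = -125/6 + 5/w (C(w) = -20 + 5*(w/(w²) - ½/3) = -20 + 5*(w/w² - ½*⅓) = -20 + 5*(1/w - ⅙) = -20 + 5*(-⅙ + 1/w) = -20 + (-⅚ + 5/w) = -125/6 + 5/w)
59*C(-6) + 42 = 59*(-125/6 + 5/(-6)) + 42 = 59*(-125/6 + 5*(-⅙)) + 42 = 59*(-125/6 - ⅚) + 42 = 59*(-65/3) + 42 = -3835/3 + 42 = -3709/3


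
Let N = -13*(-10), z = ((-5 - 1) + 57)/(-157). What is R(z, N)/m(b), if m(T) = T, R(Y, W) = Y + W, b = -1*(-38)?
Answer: 20359/5966 ≈ 3.4125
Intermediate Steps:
z = -51/157 (z = (-6 + 57)*(-1/157) = 51*(-1/157) = -51/157 ≈ -0.32484)
b = 38
N = 130
R(Y, W) = W + Y
R(z, N)/m(b) = (130 - 51/157)/38 = (20359/157)*(1/38) = 20359/5966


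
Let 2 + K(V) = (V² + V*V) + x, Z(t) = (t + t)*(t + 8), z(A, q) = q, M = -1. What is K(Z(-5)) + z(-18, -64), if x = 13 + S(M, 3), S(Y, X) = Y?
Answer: 1746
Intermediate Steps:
Z(t) = 2*t*(8 + t) (Z(t) = (2*t)*(8 + t) = 2*t*(8 + t))
x = 12 (x = 13 - 1 = 12)
K(V) = 10 + 2*V² (K(V) = -2 + ((V² + V*V) + 12) = -2 + ((V² + V²) + 12) = -2 + (2*V² + 12) = -2 + (12 + 2*V²) = 10 + 2*V²)
K(Z(-5)) + z(-18, -64) = (10 + 2*(2*(-5)*(8 - 5))²) - 64 = (10 + 2*(2*(-5)*3)²) - 64 = (10 + 2*(-30)²) - 64 = (10 + 2*900) - 64 = (10 + 1800) - 64 = 1810 - 64 = 1746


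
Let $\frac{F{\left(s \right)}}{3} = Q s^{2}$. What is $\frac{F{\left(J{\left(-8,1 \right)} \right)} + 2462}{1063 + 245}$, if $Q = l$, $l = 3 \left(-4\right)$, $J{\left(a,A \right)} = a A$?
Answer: $\frac{79}{654} \approx 0.1208$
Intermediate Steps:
$J{\left(a,A \right)} = A a$
$l = -12$
$Q = -12$
$F{\left(s \right)} = - 36 s^{2}$ ($F{\left(s \right)} = 3 \left(- 12 s^{2}\right) = - 36 s^{2}$)
$\frac{F{\left(J{\left(-8,1 \right)} \right)} + 2462}{1063 + 245} = \frac{- 36 \left(1 \left(-8\right)\right)^{2} + 2462}{1063 + 245} = \frac{- 36 \left(-8\right)^{2} + 2462}{1308} = \left(\left(-36\right) 64 + 2462\right) \frac{1}{1308} = \left(-2304 + 2462\right) \frac{1}{1308} = 158 \cdot \frac{1}{1308} = \frac{79}{654}$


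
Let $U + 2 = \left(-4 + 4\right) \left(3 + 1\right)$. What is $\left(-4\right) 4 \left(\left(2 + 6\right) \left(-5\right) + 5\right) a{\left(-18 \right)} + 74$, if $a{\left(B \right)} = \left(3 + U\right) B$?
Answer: $-10006$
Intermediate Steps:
$U = -2$ ($U = -2 + \left(-4 + 4\right) \left(3 + 1\right) = -2 + 0 \cdot 4 = -2 + 0 = -2$)
$a{\left(B \right)} = B$ ($a{\left(B \right)} = \left(3 - 2\right) B = 1 B = B$)
$\left(-4\right) 4 \left(\left(2 + 6\right) \left(-5\right) + 5\right) a{\left(-18 \right)} + 74 = \left(-4\right) 4 \left(\left(2 + 6\right) \left(-5\right) + 5\right) \left(-18\right) + 74 = - 16 \left(8 \left(-5\right) + 5\right) \left(-18\right) + 74 = - 16 \left(-40 + 5\right) \left(-18\right) + 74 = \left(-16\right) \left(-35\right) \left(-18\right) + 74 = 560 \left(-18\right) + 74 = -10080 + 74 = -10006$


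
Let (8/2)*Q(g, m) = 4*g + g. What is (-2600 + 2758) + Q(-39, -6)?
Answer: 437/4 ≈ 109.25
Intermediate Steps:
Q(g, m) = 5*g/4 (Q(g, m) = (4*g + g)/4 = (5*g)/4 = 5*g/4)
(-2600 + 2758) + Q(-39, -6) = (-2600 + 2758) + (5/4)*(-39) = 158 - 195/4 = 437/4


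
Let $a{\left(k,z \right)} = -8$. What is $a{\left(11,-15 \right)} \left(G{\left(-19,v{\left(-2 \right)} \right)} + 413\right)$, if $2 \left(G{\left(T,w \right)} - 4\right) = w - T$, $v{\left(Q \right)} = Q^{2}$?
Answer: $-3428$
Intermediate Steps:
$G{\left(T,w \right)} = 4 + \frac{w}{2} - \frac{T}{2}$ ($G{\left(T,w \right)} = 4 + \frac{w - T}{2} = 4 - \left(\frac{T}{2} - \frac{w}{2}\right) = 4 + \frac{w}{2} - \frac{T}{2}$)
$a{\left(11,-15 \right)} \left(G{\left(-19,v{\left(-2 \right)} \right)} + 413\right) = - 8 \left(\left(4 + \frac{\left(-2\right)^{2}}{2} - - \frac{19}{2}\right) + 413\right) = - 8 \left(\left(4 + \frac{1}{2} \cdot 4 + \frac{19}{2}\right) + 413\right) = - 8 \left(\left(4 + 2 + \frac{19}{2}\right) + 413\right) = - 8 \left(\frac{31}{2} + 413\right) = \left(-8\right) \frac{857}{2} = -3428$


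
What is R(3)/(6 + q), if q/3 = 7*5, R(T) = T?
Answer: 1/37 ≈ 0.027027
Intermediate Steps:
q = 105 (q = 3*(7*5) = 3*35 = 105)
R(3)/(6 + q) = 3/(6 + 105) = 3/111 = 3*(1/111) = 1/37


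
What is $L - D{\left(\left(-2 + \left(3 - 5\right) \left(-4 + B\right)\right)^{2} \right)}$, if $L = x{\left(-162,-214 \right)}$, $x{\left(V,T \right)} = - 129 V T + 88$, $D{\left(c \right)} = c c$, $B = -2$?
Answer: $-4482084$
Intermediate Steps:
$D{\left(c \right)} = c^{2}$
$x{\left(V,T \right)} = 88 - 129 T V$ ($x{\left(V,T \right)} = - 129 T V + 88 = 88 - 129 T V$)
$L = -4472084$ ($L = 88 - \left(-27606\right) \left(-162\right) = 88 - 4472172 = -4472084$)
$L - D{\left(\left(-2 + \left(3 - 5\right) \left(-4 + B\right)\right)^{2} \right)} = -4472084 - \left(\left(-2 + \left(3 - 5\right) \left(-4 - 2\right)\right)^{2}\right)^{2} = -4472084 - \left(\left(-2 - -12\right)^{2}\right)^{2} = -4472084 - \left(\left(-2 + 12\right)^{2}\right)^{2} = -4472084 - \left(10^{2}\right)^{2} = -4472084 - 100^{2} = -4472084 - 10000 = -4482084$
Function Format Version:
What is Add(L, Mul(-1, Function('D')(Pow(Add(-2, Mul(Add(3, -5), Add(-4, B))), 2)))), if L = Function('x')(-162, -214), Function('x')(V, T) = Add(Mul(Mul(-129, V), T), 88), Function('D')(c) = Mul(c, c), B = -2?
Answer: -4482084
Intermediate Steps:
Function('D')(c) = Pow(c, 2)
Function('x')(V, T) = Add(88, Mul(-129, T, V)) (Function('x')(V, T) = Add(Mul(-129, T, V), 88) = Add(88, Mul(-129, T, V)))
L = -4472084 (L = Add(88, Mul(-129, -214, -162)) = Add(88, -4472172) = -4472084)
Add(L, Mul(-1, Function('D')(Pow(Add(-2, Mul(Add(3, -5), Add(-4, B))), 2)))) = Add(-4472084, Mul(-1, Pow(Pow(Add(-2, Mul(Add(3, -5), Add(-4, -2))), 2), 2))) = Add(-4472084, Mul(-1, Pow(Pow(Add(-2, Mul(-2, -6)), 2), 2))) = Add(-4472084, Mul(-1, Pow(Pow(Add(-2, 12), 2), 2))) = Add(-4472084, Mul(-1, Pow(Pow(10, 2), 2))) = Add(-4472084, Mul(-1, Pow(100, 2))) = Add(-4472084, Mul(-1, 10000)) = Add(-4472084, -10000) = -4482084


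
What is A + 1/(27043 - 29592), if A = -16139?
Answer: -41138312/2549 ≈ -16139.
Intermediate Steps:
A + 1/(27043 - 29592) = -16139 + 1/(27043 - 29592) = -16139 + 1/(-2549) = -16139 - 1/2549 = -41138312/2549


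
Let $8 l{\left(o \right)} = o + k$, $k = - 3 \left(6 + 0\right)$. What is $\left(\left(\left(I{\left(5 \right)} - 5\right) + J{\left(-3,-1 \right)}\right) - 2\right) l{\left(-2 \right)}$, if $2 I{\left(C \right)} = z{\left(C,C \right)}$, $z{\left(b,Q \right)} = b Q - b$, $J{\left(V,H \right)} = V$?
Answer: $0$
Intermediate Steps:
$z{\left(b,Q \right)} = - b + Q b$ ($z{\left(b,Q \right)} = Q b - b = - b + Q b$)
$k = -18$ ($k = \left(-3\right) 6 = -18$)
$I{\left(C \right)} = \frac{C \left(-1 + C\right)}{2}$
$l{\left(o \right)} = - \frac{9}{4} + \frac{o}{8}$ ($l{\left(o \right)} = \frac{o - 18}{8} = \frac{-18 + o}{8} = - \frac{9}{4} + \frac{o}{8}$)
$\left(\left(\left(I{\left(5 \right)} - 5\right) + J{\left(-3,-1 \right)}\right) - 2\right) l{\left(-2 \right)} = \left(\left(\left(\frac{1}{2} \cdot 5 \left(-1 + 5\right) - 5\right) - 3\right) - 2\right) \left(- \frac{9}{4} + \frac{1}{8} \left(-2\right)\right) = \left(\left(\left(\frac{1}{2} \cdot 5 \cdot 4 - 5\right) - 3\right) - 2\right) \left(- \frac{9}{4} - \frac{1}{4}\right) = \left(\left(\left(10 - 5\right) - 3\right) - 2\right) \left(- \frac{5}{2}\right) = \left(\left(5 - 3\right) - 2\right) \left(- \frac{5}{2}\right) = \left(2 - 2\right) \left(- \frac{5}{2}\right) = 0 \left(- \frac{5}{2}\right) = 0$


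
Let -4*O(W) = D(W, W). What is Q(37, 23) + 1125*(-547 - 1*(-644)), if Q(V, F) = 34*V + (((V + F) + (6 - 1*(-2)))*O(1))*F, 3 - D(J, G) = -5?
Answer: 107255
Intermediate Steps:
D(J, G) = 8 (D(J, G) = 3 - 1*(-5) = 3 + 5 = 8)
O(W) = -2 (O(W) = -1/4*8 = -2)
Q(V, F) = 34*V + F*(-16 - 2*F - 2*V) (Q(V, F) = 34*V + (((V + F) + (6 - 1*(-2)))*(-2))*F = 34*V + (((F + V) + (6 + 2))*(-2))*F = 34*V + (((F + V) + 8)*(-2))*F = 34*V + ((8 + F + V)*(-2))*F = 34*V + (-16 - 2*F - 2*V)*F = 34*V + F*(-16 - 2*F - 2*V))
Q(37, 23) + 1125*(-547 - 1*(-644)) = (-16*23 - 2*23**2 + 34*37 - 2*23*37) + 1125*(-547 - 1*(-644)) = (-368 - 2*529 + 1258 - 1702) + 1125*(-547 + 644) = (-368 - 1058 + 1258 - 1702) + 1125*97 = -1870 + 109125 = 107255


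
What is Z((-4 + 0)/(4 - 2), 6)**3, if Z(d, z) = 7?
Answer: 343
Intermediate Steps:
Z((-4 + 0)/(4 - 2), 6)**3 = 7**3 = 343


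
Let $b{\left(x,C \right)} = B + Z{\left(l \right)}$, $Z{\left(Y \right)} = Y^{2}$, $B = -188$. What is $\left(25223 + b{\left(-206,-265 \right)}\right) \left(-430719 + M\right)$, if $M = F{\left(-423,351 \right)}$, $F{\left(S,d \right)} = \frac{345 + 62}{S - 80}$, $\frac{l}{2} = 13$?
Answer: $- \frac{5570341217504}{503} \approx -1.1074 \cdot 10^{10}$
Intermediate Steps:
$l = 26$ ($l = 2 \cdot 13 = 26$)
$F{\left(S,d \right)} = \frac{407}{-80 + S}$
$M = - \frac{407}{503}$ ($M = \frac{407}{-80 - 423} = \frac{407}{-503} = 407 \left(- \frac{1}{503}\right) = - \frac{407}{503} \approx -0.80914$)
$b{\left(x,C \right)} = 488$ ($b{\left(x,C \right)} = -188 + 26^{2} = -188 + 676 = 488$)
$\left(25223 + b{\left(-206,-265 \right)}\right) \left(-430719 + M\right) = \left(25223 + 488\right) \left(-430719 - \frac{407}{503}\right) = 25711 \left(- \frac{216652064}{503}\right) = - \frac{5570341217504}{503}$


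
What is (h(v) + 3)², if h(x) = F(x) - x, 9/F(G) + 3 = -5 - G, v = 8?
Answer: 7921/256 ≈ 30.941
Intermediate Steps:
F(G) = 9/(-8 - G) (F(G) = 9/(-3 + (-5 - G)) = 9/(-8 - G))
h(x) = -x - 9/(8 + x) (h(x) = -9/(8 + x) - x = -x - 9/(8 + x))
(h(v) + 3)² = ((-9 - 1*8*(8 + 8))/(8 + 8) + 3)² = ((-9 - 1*8*16)/16 + 3)² = ((-9 - 128)/16 + 3)² = ((1/16)*(-137) + 3)² = (-137/16 + 3)² = (-89/16)² = 7921/256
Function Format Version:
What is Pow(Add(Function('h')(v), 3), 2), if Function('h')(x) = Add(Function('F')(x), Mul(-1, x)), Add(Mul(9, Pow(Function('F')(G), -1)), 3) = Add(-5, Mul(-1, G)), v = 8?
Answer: Rational(7921, 256) ≈ 30.941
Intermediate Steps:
Function('F')(G) = Mul(9, Pow(Add(-8, Mul(-1, G)), -1)) (Function('F')(G) = Mul(9, Pow(Add(-3, Add(-5, Mul(-1, G))), -1)) = Mul(9, Pow(Add(-8, Mul(-1, G)), -1)))
Function('h')(x) = Add(Mul(-1, x), Mul(-9, Pow(Add(8, x), -1))) (Function('h')(x) = Add(Mul(-9, Pow(Add(8, x), -1)), Mul(-1, x)) = Add(Mul(-1, x), Mul(-9, Pow(Add(8, x), -1))))
Pow(Add(Function('h')(v), 3), 2) = Pow(Add(Mul(Pow(Add(8, 8), -1), Add(-9, Mul(-1, 8, Add(8, 8)))), 3), 2) = Pow(Add(Mul(Pow(16, -1), Add(-9, Mul(-1, 8, 16))), 3), 2) = Pow(Add(Mul(Rational(1, 16), Add(-9, -128)), 3), 2) = Pow(Add(Mul(Rational(1, 16), -137), 3), 2) = Pow(Add(Rational(-137, 16), 3), 2) = Pow(Rational(-89, 16), 2) = Rational(7921, 256)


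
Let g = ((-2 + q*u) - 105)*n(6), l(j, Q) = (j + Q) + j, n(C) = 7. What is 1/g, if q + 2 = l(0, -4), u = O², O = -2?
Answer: -1/917 ≈ -0.0010905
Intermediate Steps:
u = 4 (u = (-2)² = 4)
l(j, Q) = Q + 2*j (l(j, Q) = (Q + j) + j = Q + 2*j)
q = -6 (q = -2 + (-4 + 2*0) = -2 + (-4 + 0) = -2 - 4 = -6)
g = -917 (g = ((-2 - 6*4) - 105)*7 = ((-2 - 24) - 105)*7 = (-26 - 105)*7 = -131*7 = -917)
1/g = 1/(-917) = -1/917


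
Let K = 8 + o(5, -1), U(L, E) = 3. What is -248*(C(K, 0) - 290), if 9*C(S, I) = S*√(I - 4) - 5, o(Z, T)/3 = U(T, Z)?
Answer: 648520/9 - 8432*I/9 ≈ 72058.0 - 936.89*I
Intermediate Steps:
o(Z, T) = 9 (o(Z, T) = 3*3 = 9)
K = 17 (K = 8 + 9 = 17)
C(S, I) = -5/9 + S*√(-4 + I)/9 (C(S, I) = (S*√(I - 4) - 5)/9 = (S*√(-4 + I) - 5)/9 = (-5 + S*√(-4 + I))/9 = -5/9 + S*√(-4 + I)/9)
-248*(C(K, 0) - 290) = -248*((-5/9 + (⅑)*17*√(-4 + 0)) - 290) = -248*((-5/9 + (⅑)*17*√(-4)) - 290) = -248*((-5/9 + (⅑)*17*(2*I)) - 290) = -248*((-5/9 + 34*I/9) - 290) = -248*(-2615/9 + 34*I/9) = 648520/9 - 8432*I/9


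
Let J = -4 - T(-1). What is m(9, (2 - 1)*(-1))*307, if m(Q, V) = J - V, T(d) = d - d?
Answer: -921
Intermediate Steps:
T(d) = 0
J = -4 (J = -4 - 1*0 = -4 + 0 = -4)
m(Q, V) = -4 - V
m(9, (2 - 1)*(-1))*307 = (-4 - (2 - 1)*(-1))*307 = (-4 - (-1))*307 = (-4 - 1*(-1))*307 = (-4 + 1)*307 = -3*307 = -921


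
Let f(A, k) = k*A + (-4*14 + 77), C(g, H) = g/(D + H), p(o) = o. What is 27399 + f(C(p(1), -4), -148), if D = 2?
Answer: 27494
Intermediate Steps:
C(g, H) = g/(2 + H)
f(A, k) = 21 + A*k (f(A, k) = A*k + (-56 + 77) = A*k + 21 = 21 + A*k)
27399 + f(C(p(1), -4), -148) = 27399 + (21 + (1/(2 - 4))*(-148)) = 27399 + (21 + (1/(-2))*(-148)) = 27399 + (21 + (1*(-1/2))*(-148)) = 27399 + (21 - 1/2*(-148)) = 27399 + (21 + 74) = 27399 + 95 = 27494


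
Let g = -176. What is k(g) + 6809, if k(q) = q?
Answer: 6633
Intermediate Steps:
k(g) + 6809 = -176 + 6809 = 6633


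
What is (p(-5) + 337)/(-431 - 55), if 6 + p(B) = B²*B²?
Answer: -478/243 ≈ -1.9671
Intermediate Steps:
p(B) = -6 + B⁴ (p(B) = -6 + B²*B² = -6 + B⁴)
(p(-5) + 337)/(-431 - 55) = ((-6 + (-5)⁴) + 337)/(-431 - 55) = ((-6 + 625) + 337)/(-486) = (619 + 337)*(-1/486) = 956*(-1/486) = -478/243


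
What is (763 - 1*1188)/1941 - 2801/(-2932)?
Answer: 4190641/5691012 ≈ 0.73636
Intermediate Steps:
(763 - 1*1188)/1941 - 2801/(-2932) = (763 - 1188)*(1/1941) - 2801*(-1/2932) = -425*1/1941 + 2801/2932 = -425/1941 + 2801/2932 = 4190641/5691012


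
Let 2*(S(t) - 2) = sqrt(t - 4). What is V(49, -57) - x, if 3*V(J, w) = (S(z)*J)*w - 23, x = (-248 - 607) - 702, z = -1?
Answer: -938/3 - 931*I*sqrt(5)/2 ≈ -312.67 - 1040.9*I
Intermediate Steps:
S(t) = 2 + sqrt(-4 + t)/2 (S(t) = 2 + sqrt(t - 4)/2 = 2 + sqrt(-4 + t)/2)
x = -1557 (x = -855 - 702 = -1557)
V(J, w) = -23/3 + J*w*(2 + I*sqrt(5)/2)/3 (V(J, w) = (((2 + sqrt(-4 - 1)/2)*J)*w - 23)/3 = (((2 + sqrt(-5)/2)*J)*w - 23)/3 = (((2 + (I*sqrt(5))/2)*J)*w - 23)/3 = (((2 + I*sqrt(5)/2)*J)*w - 23)/3 = ((J*(2 + I*sqrt(5)/2))*w - 23)/3 = (J*w*(2 + I*sqrt(5)/2) - 23)/3 = (-23 + J*w*(2 + I*sqrt(5)/2))/3 = -23/3 + J*w*(2 + I*sqrt(5)/2)/3)
V(49, -57) - x = (-23/3 + (1/6)*49*(-57)*(4 + I*sqrt(5))) - 1*(-1557) = (-23/3 + (-1862 - 931*I*sqrt(5)/2)) + 1557 = (-5609/3 - 931*I*sqrt(5)/2) + 1557 = -938/3 - 931*I*sqrt(5)/2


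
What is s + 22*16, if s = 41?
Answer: 393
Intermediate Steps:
s + 22*16 = 41 + 22*16 = 41 + 352 = 393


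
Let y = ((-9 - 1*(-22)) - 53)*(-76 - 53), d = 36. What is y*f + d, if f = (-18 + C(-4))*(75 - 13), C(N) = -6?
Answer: -7678044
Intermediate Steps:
y = 5160 (y = ((-9 + 22) - 53)*(-129) = (13 - 53)*(-129) = -40*(-129) = 5160)
f = -1488 (f = (-18 - 6)*(75 - 13) = -24*62 = -1488)
y*f + d = 5160*(-1488) + 36 = -7678080 + 36 = -7678044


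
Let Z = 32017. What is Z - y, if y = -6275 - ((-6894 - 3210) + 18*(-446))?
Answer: 20160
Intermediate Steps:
y = 11857 (y = -6275 - (-10104 - 8028) = -6275 - 1*(-18132) = -6275 + 18132 = 11857)
Z - y = 32017 - 1*11857 = 32017 - 11857 = 20160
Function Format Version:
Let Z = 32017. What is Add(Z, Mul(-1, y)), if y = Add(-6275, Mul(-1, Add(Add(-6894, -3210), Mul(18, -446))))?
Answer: 20160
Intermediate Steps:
y = 11857 (y = Add(-6275, Mul(-1, Add(-10104, -8028))) = Add(-6275, Mul(-1, -18132)) = Add(-6275, 18132) = 11857)
Add(Z, Mul(-1, y)) = Add(32017, Mul(-1, 11857)) = Add(32017, -11857) = 20160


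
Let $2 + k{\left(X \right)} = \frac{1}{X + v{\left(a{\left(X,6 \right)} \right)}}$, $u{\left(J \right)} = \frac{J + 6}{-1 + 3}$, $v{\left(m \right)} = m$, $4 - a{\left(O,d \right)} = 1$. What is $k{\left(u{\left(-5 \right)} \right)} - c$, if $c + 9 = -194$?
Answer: $\frac{1409}{7} \approx 201.29$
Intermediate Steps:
$c = -203$ ($c = -9 - 194 = -203$)
$a{\left(O,d \right)} = 3$ ($a{\left(O,d \right)} = 4 - 1 = 3$)
$u{\left(J \right)} = 3 + \frac{J}{2}$ ($u{\left(J \right)} = \frac{6 + J}{2} = \left(6 + J\right) \frac{1}{2} = 3 + \frac{J}{2}$)
$k{\left(X \right)} = -2 + \frac{1}{3 + X}$ ($k{\left(X \right)} = -2 + \frac{1}{X + 3} = -2 + \frac{1}{3 + X}$)
$k{\left(u{\left(-5 \right)} \right)} - c = \frac{-5 - 2 \left(3 + \frac{1}{2} \left(-5\right)\right)}{3 + \left(3 + \frac{1}{2} \left(-5\right)\right)} - -203 = \frac{-5 - 2 \left(3 - \frac{5}{2}\right)}{3 + \left(3 - \frac{5}{2}\right)} + 203 = \frac{-5 - 1}{3 + \frac{1}{2}} + 203 = \frac{-5 - 1}{\frac{7}{2}} + 203 = \frac{2}{7} \left(-6\right) + 203 = - \frac{12}{7} + 203 = \frac{1409}{7}$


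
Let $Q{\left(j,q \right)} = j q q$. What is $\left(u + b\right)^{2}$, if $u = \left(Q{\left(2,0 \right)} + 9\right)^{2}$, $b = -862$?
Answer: $609961$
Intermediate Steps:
$Q{\left(j,q \right)} = j q^{2}$
$u = 81$ ($u = \left(2 \cdot 0^{2} + 9\right)^{2} = \left(2 \cdot 0 + 9\right)^{2} = \left(0 + 9\right)^{2} = 9^{2} = 81$)
$\left(u + b\right)^{2} = \left(81 - 862\right)^{2} = \left(-781\right)^{2} = 609961$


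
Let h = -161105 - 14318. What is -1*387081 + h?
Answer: -562504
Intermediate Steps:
h = -175423
-1*387081 + h = -1*387081 - 175423 = -387081 - 175423 = -562504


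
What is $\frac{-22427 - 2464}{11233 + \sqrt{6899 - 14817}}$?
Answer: $- \frac{279600603}{126188207} + \frac{24891 i \sqrt{7918}}{126188207} \approx -2.2157 + 0.017552 i$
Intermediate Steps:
$\frac{-22427 - 2464}{11233 + \sqrt{6899 - 14817}} = - \frac{24891}{11233 + \sqrt{-7918}} = - \frac{24891}{11233 + i \sqrt{7918}}$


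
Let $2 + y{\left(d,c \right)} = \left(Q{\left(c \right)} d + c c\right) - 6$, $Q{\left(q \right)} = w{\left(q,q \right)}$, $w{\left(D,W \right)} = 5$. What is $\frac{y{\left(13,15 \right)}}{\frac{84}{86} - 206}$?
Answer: $- \frac{6063}{4408} \approx -1.3755$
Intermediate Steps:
$Q{\left(q \right)} = 5$
$y{\left(d,c \right)} = -8 + c^{2} + 5 d$ ($y{\left(d,c \right)} = -2 - \left(6 - 5 d - c c\right) = -2 - \left(6 - c^{2} - 5 d\right) = -2 + \left(-6 + c^{2} + 5 d\right) = -8 + c^{2} + 5 d$)
$\frac{y{\left(13,15 \right)}}{\frac{84}{86} - 206} = \frac{-8 + 15^{2} + 5 \cdot 13}{\frac{84}{86} - 206} = \frac{-8 + 225 + 65}{84 \cdot \frac{1}{86} - 206} = \frac{1}{\frac{42}{43} - 206} \cdot 282 = \frac{1}{- \frac{8816}{43}} \cdot 282 = \left(- \frac{43}{8816}\right) 282 = - \frac{6063}{4408}$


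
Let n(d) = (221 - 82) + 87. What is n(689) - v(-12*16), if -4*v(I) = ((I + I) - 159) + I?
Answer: 169/4 ≈ 42.250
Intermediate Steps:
n(d) = 226 (n(d) = 139 + 87 = 226)
v(I) = 159/4 - 3*I/4 (v(I) = -(((I + I) - 159) + I)/4 = -((2*I - 159) + I)/4 = -((-159 + 2*I) + I)/4 = -(-159 + 3*I)/4 = 159/4 - 3*I/4)
n(689) - v(-12*16) = 226 - (159/4 - (-9)*16) = 226 - (159/4 - ¾*(-192)) = 226 - (159/4 + 144) = 226 - 1*735/4 = 226 - 735/4 = 169/4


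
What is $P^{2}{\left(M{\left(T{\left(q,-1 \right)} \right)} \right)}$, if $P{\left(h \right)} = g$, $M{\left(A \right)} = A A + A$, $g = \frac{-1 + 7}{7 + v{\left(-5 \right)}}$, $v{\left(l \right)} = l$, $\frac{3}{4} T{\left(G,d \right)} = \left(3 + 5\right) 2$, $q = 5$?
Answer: $9$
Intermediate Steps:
$T{\left(G,d \right)} = \frac{64}{3}$ ($T{\left(G,d \right)} = \frac{4 \left(3 + 5\right) 2}{3} = \frac{4 \cdot 8 \cdot 2}{3} = \frac{4}{3} \cdot 16 = \frac{64}{3}$)
$g = 3$ ($g = \frac{-1 + 7}{7 - 5} = \frac{6}{2} = 6 \cdot \frac{1}{2} = 3$)
$M{\left(A \right)} = A + A^{2}$ ($M{\left(A \right)} = A^{2} + A = A + A^{2}$)
$P{\left(h \right)} = 3$
$P^{2}{\left(M{\left(T{\left(q,-1 \right)} \right)} \right)} = 3^{2} = 9$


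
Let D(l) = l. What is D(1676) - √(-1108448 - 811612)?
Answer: 1676 - 6*I*√53335 ≈ 1676.0 - 1385.7*I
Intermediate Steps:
D(1676) - √(-1108448 - 811612) = 1676 - √(-1108448 - 811612) = 1676 - √(-1920060) = 1676 - 6*I*√53335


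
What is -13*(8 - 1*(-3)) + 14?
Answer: -129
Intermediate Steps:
-13*(8 - 1*(-3)) + 14 = -13*(8 + 3) + 14 = -13*11 + 14 = -143 + 14 = -129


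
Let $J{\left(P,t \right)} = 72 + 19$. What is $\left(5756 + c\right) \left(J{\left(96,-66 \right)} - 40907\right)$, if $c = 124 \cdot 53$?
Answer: $-503179648$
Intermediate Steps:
$J{\left(P,t \right)} = 91$
$c = 6572$
$\left(5756 + c\right) \left(J{\left(96,-66 \right)} - 40907\right) = \left(5756 + 6572\right) \left(91 - 40907\right) = 12328 \left(-40816\right) = -503179648$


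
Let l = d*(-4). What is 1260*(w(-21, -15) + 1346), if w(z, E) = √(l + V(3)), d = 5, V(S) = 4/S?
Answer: 1695960 + 840*I*√42 ≈ 1.696e+6 + 5443.8*I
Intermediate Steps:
l = -20 (l = 5*(-4) = -20)
w(z, E) = 2*I*√42/3 (w(z, E) = √(-20 + 4/3) = √(-56/3) = 2*I*√42/3)
1260*(w(-21, -15) + 1346) = 1260*(2*I*√42/3 + 1346) = 1260*(1346 + 2*I*√42/3) = 1695960 + 840*I*√42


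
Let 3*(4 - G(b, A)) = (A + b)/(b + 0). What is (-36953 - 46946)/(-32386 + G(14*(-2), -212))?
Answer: 587293/226694 ≈ 2.5907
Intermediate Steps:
G(b, A) = 4 - (A + b)/(3*b) (G(b, A) = 4 - (A + b)/(3*(b + 0)) = 4 - (A + b)/(3*b))
(-36953 - 46946)/(-32386 + G(14*(-2), -212)) = (-36953 - 46946)/(-32386 + (-1*(-212) + 11*(14*(-2)))/(3*((14*(-2))))) = -83899/(-32386 + (⅓)*(212 + 11*(-28))/(-28)) = -83899/(-32386 + (⅓)*(-1/28)*(212 - 308)) = -83899/(-32386 + (⅓)*(-1/28)*(-96)) = -83899/(-32386 + 8/7) = -83899/(-226694/7) = -83899*(-7/226694) = 587293/226694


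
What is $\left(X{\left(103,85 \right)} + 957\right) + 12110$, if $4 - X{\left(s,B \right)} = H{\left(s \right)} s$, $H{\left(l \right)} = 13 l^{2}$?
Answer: $-14192380$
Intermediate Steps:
$X{\left(s,B \right)} = 4 - 13 s^{3}$ ($X{\left(s,B \right)} = 4 - 13 s^{2} s = 4 - 13 s^{3}$)
$\left(X{\left(103,85 \right)} + 957\right) + 12110 = \left(\left(4 - 13 \cdot 103^{3}\right) + 957\right) + 12110 = \left(\left(4 - 14205451\right) + 957\right) + 12110 = \left(-14205447 + 957\right) + 12110 = -14204490 + 12110 = -14192380$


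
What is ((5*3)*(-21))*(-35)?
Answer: 11025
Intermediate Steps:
((5*3)*(-21))*(-35) = (15*(-21))*(-35) = -315*(-35) = 11025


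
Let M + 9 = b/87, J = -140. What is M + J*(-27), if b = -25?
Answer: 328052/87 ≈ 3770.7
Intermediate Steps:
M = -808/87 (M = -9 - 25/87 = -808/87 ≈ -9.2874)
M + J*(-27) = -808/87 - 140*(-27) = -808/87 + 3780 = 328052/87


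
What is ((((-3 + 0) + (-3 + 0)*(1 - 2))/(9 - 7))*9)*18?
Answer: 0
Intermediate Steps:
((((-3 + 0) + (-3 + 0)*(1 - 2))/(9 - 7))*9)*18 = (((-3 - 3*(-1))/2)*9)*18 = (((-3 + 3)*(½))*9)*18 = ((0*(½))*9)*18 = (0*9)*18 = 0*18 = 0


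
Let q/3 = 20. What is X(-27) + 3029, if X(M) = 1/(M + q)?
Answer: 99958/33 ≈ 3029.0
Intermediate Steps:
q = 60 (q = 3*20 = 60)
X(M) = 1/(60 + M) (X(M) = 1/(M + 60) = 1/(60 + M))
X(-27) + 3029 = 1/(60 - 27) + 3029 = 1/33 + 3029 = 99958/33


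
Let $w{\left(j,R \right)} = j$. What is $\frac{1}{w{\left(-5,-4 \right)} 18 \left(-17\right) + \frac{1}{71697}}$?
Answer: $\frac{71697}{109696411} \approx 0.00065359$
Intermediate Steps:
$\frac{1}{w{\left(-5,-4 \right)} 18 \left(-17\right) + \frac{1}{71697}} = \frac{1}{\left(-5\right) 18 \left(-17\right) + \frac{1}{71697}} = \frac{1}{\left(-90\right) \left(-17\right) + \frac{1}{71697}} = \frac{1}{1530 + \frac{1}{71697}} = \frac{1}{\frac{109696411}{71697}} = \frac{71697}{109696411}$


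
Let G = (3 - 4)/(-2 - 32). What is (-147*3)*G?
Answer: -441/34 ≈ -12.971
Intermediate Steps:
G = 1/34 (G = -1/(-34) = -1*(-1/34) = 1/34 ≈ 0.029412)
(-147*3)*G = -147*3*(1/34) = -441*1/34 = -441/34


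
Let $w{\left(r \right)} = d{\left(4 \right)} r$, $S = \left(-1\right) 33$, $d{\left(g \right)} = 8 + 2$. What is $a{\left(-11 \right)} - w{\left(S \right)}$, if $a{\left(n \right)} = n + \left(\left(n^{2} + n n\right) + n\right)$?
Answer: $550$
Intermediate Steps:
$d{\left(g \right)} = 10$
$S = -33$
$w{\left(r \right)} = 10 r$
$a{\left(n \right)} = 2 n + 2 n^{2}$ ($a{\left(n \right)} = n + \left(\left(n^{2} + n^{2}\right) + n\right) = n + \left(2 n^{2} + n\right) = n + \left(n + 2 n^{2}\right) = 2 n + 2 n^{2}$)
$a{\left(-11 \right)} - w{\left(S \right)} = 2 \left(-11\right) \left(1 - 11\right) - 10 \left(-33\right) = 2 \left(-11\right) \left(-10\right) - -330 = 220 + 330 = 550$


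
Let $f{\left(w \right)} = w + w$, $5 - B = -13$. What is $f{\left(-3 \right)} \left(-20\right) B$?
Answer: $2160$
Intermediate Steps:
$B = 18$ ($B = 5 - -13 = 5 + 13 = 18$)
$f{\left(w \right)} = 2 w$
$f{\left(-3 \right)} \left(-20\right) B = 2 \left(-3\right) \left(-20\right) 18 = \left(-6\right) \left(-20\right) 18 = 120 \cdot 18 = 2160$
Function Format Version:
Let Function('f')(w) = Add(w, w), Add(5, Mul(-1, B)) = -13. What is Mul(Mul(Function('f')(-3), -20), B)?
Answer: 2160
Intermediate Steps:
B = 18 (B = Add(5, Mul(-1, -13)) = Add(5, 13) = 18)
Function('f')(w) = Mul(2, w)
Mul(Mul(Function('f')(-3), -20), B) = Mul(Mul(Mul(2, -3), -20), 18) = Mul(Mul(-6, -20), 18) = Mul(120, 18) = 2160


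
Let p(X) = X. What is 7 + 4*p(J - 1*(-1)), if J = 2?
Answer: 19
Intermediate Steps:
7 + 4*p(J - 1*(-1)) = 7 + 4*(2 - 1*(-1)) = 7 + 4*(2 + 1) = 7 + 4*3 = 7 + 12 = 19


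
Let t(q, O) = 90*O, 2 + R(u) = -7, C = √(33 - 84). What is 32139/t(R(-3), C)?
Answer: -3571*I*√51/510 ≈ -50.004*I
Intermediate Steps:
C = I*√51 (C = √(-51) = I*√51 ≈ 7.1414*I)
R(u) = -9 (R(u) = -2 - 7 = -9)
32139/t(R(-3), C) = 32139/((90*(I*√51))) = 32139/((90*I*√51)) = 32139*(-I*√51/4590) = -3571*I*√51/510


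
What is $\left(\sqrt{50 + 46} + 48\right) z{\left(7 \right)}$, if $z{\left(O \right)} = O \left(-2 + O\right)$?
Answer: $1680 + 140 \sqrt{6} \approx 2022.9$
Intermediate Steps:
$\left(\sqrt{50 + 46} + 48\right) z{\left(7 \right)} = \left(\sqrt{50 + 46} + 48\right) 7 \left(-2 + 7\right) = \left(\sqrt{96} + 48\right) 7 \cdot 5 = \left(4 \sqrt{6} + 48\right) 35 = \left(48 + 4 \sqrt{6}\right) 35 = 1680 + 140 \sqrt{6}$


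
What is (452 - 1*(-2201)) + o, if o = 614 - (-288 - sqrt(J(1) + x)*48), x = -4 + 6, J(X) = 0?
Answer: 3555 + 48*sqrt(2) ≈ 3622.9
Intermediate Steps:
x = 2
o = 902 + 48*sqrt(2) (o = 614 - (-288 - sqrt(0 + 2)*48) = 614 - (-288 - sqrt(2)*48) = 614 - (-288 - 48*sqrt(2)) = 614 + (288 + 48*sqrt(2)) = 902 + 48*sqrt(2) ≈ 969.88)
(452 - 1*(-2201)) + o = (452 - 1*(-2201)) + (902 + 48*sqrt(2)) = (452 + 2201) + (902 + 48*sqrt(2)) = 2653 + (902 + 48*sqrt(2)) = 3555 + 48*sqrt(2)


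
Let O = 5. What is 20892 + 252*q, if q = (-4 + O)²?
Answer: 21144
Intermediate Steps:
q = 1 (q = (-4 + 5)² = 1² = 1)
20892 + 252*q = 20892 + 252*1 = 20892 + 252 = 21144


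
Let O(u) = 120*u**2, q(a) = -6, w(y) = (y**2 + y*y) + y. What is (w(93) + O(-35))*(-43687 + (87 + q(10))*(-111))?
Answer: -8659789098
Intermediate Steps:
w(y) = y + 2*y**2 (w(y) = (y**2 + y**2) + y = 2*y**2 + y = y + 2*y**2)
(w(93) + O(-35))*(-43687 + (87 + q(10))*(-111)) = (93*(1 + 2*93) + 120*(-35)**2)*(-43687 + (87 - 6)*(-111)) = (93*(1 + 186) + 120*1225)*(-43687 + 81*(-111)) = (93*187 + 147000)*(-43687 - 8991) = (17391 + 147000)*(-52678) = 164391*(-52678) = -8659789098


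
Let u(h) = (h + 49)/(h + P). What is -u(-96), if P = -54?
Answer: -47/150 ≈ -0.31333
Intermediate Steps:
u(h) = (49 + h)/(-54 + h) (u(h) = (h + 49)/(h - 54) = (49 + h)/(-54 + h))
-u(-96) = -(49 - 96)/(-54 - 96) = -(-47)/(-150) = -(-1)*(-47)/150 = -1*47/150 = -47/150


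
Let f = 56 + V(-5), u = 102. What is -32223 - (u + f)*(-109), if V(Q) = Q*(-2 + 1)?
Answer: -14456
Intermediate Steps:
V(Q) = -Q (V(Q) = Q*(-1) = -Q)
f = 61 (f = 56 - 1*(-5) = 56 + 5 = 61)
-32223 - (u + f)*(-109) = -32223 - (102 + 61)*(-109) = -32223 - 163*(-109) = -32223 - 1*(-17767) = -32223 + 17767 = -14456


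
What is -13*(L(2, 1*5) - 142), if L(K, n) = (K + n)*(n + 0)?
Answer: 1391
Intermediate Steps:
L(K, n) = n*(K + n) (L(K, n) = (K + n)*n = n*(K + n))
-13*(L(2, 1*5) - 142) = -13*((1*5)*(2 + 1*5) - 142) = -13*(5*(2 + 5) - 142) = -13*(5*7 - 142) = -13*(35 - 142) = -13*(-107) = 1391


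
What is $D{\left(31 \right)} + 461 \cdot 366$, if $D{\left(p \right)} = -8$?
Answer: $168718$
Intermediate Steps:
$D{\left(31 \right)} + 461 \cdot 366 = -8 + 461 \cdot 366 = -8 + 168726 = 168718$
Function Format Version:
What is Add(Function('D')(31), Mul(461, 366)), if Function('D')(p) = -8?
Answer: 168718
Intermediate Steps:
Add(Function('D')(31), Mul(461, 366)) = Add(-8, Mul(461, 366)) = Add(-8, 168726) = 168718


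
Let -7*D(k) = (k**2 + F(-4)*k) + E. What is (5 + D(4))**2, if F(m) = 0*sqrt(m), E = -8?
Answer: 729/49 ≈ 14.878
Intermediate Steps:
F(m) = 0
D(k) = 8/7 - k**2/7 (D(k) = -((k**2 + 0*k) - 8)/7 = -((k**2 + 0) - 8)/7 = -(k**2 - 8)/7 = -(-8 + k**2)/7 = 8/7 - k**2/7)
(5 + D(4))**2 = (5 + (8/7 - 1/7*4**2))**2 = (5 + (8/7 - 1/7*16))**2 = (5 + (8/7 - 16/7))**2 = (5 - 8/7)**2 = (27/7)**2 = 729/49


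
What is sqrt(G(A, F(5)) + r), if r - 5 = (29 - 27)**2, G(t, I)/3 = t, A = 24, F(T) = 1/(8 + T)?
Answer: 9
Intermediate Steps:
G(t, I) = 3*t
r = 9 (r = 5 + (29 - 27)**2 = 5 + 2**2 = 5 + 4 = 9)
sqrt(G(A, F(5)) + r) = sqrt(3*24 + 9) = sqrt(72 + 9) = sqrt(81) = 9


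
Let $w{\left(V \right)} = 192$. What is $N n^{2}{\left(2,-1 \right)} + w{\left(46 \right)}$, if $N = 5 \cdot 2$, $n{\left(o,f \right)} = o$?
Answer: $232$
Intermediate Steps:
$N = 10$
$N n^{2}{\left(2,-1 \right)} + w{\left(46 \right)} = 10 \cdot 2^{2} + 192 = 10 \cdot 4 + 192 = 40 + 192 = 232$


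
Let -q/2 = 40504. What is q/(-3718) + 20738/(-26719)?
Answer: 94879494/4515511 ≈ 21.012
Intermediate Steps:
q = -81008 (q = -2*40504 = -81008)
q/(-3718) + 20738/(-26719) = -81008/(-3718) + 20738/(-26719) = -81008*(-1/3718) + 20738*(-1/26719) = 40504/1859 - 20738/26719 = 94879494/4515511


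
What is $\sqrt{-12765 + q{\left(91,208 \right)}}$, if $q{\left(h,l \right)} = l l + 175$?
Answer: $7 \sqrt{626} \approx 175.14$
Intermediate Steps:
$q{\left(h,l \right)} = 175 + l^{2}$ ($q{\left(h,l \right)} = l^{2} + 175 = 175 + l^{2}$)
$\sqrt{-12765 + q{\left(91,208 \right)}} = \sqrt{-12765 + \left(175 + 208^{2}\right)} = \sqrt{-12765 + \left(175 + 43264\right)} = \sqrt{-12765 + 43439} = \sqrt{30674} = 7 \sqrt{626}$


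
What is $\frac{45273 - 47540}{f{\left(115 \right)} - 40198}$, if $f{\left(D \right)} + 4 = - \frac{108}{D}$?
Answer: $\frac{260705}{4623338} \approx 0.056389$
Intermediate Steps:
$f{\left(D \right)} = -4 - \frac{108}{D}$
$\frac{45273 - 47540}{f{\left(115 \right)} - 40198} = \frac{45273 - 47540}{\left(-4 - \frac{108}{115}\right) - 40198} = - \frac{2267}{\left(-4 - \frac{108}{115}\right) - 40198} = - \frac{2267}{- \frac{568}{115} - 40198} = - \frac{2267}{- \frac{4623338}{115}} = \left(-2267\right) \left(- \frac{115}{4623338}\right) = \frac{260705}{4623338}$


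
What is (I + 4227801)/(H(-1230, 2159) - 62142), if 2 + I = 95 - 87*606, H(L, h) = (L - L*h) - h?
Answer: 4175172/2590039 ≈ 1.6120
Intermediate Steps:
H(L, h) = L - h - L*h (H(L, h) = (L - L*h) - h = L - h - L*h)
I = -52629 (I = -2 + (95 - 87*606) = -2 + (95 - 52722) = -2 - 52627 = -52629)
(I + 4227801)/(H(-1230, 2159) - 62142) = (-52629 + 4227801)/((-1230 - 1*2159 - 1*(-1230)*2159) - 62142) = 4175172/((-1230 - 2159 + 2655570) - 62142) = 4175172/(2652181 - 62142) = 4175172/2590039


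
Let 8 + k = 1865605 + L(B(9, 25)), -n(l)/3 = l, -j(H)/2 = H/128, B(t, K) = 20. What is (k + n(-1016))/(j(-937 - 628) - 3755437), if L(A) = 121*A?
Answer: -119748160/240346403 ≈ -0.49823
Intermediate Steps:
j(H) = -H/64 (j(H) = -2*H/128 = -H/64)
n(l) = -3*l
k = 1868017 (k = -8 + (1865605 + 121*20) = -8 + (1865605 + 2420) = -8 + 1868025 = 1868017)
(k + n(-1016))/(j(-937 - 628) - 3755437) = (1868017 - 3*(-1016))/(-(-937 - 628)/64 - 3755437) = (1868017 + 3048)/(-1/64*(-1565) - 3755437) = 1871065/(1565/64 - 3755437) = 1871065/(-240346403/64) = 1871065*(-64/240346403) = -119748160/240346403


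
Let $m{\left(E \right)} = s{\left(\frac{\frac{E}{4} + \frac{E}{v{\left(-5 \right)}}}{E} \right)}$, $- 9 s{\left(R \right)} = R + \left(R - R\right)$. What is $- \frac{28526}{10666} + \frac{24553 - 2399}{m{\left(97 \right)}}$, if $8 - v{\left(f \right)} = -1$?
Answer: $- \frac{38279904787}{69329} \approx -5.5215 \cdot 10^{5}$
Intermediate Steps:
$v{\left(f \right)} = 9$ ($v{\left(f \right)} = 8 - -1 = 8 + 1 = 9$)
$s{\left(R \right)} = - \frac{R}{9}$ ($s{\left(R \right)} = - \frac{R + \left(R - R\right)}{9} = - \frac{R + 0}{9} = - \frac{R}{9}$)
$m{\left(E \right)} = - \frac{13}{324}$ ($m{\left(E \right)} = - \frac{\left(\frac{E}{4} + \frac{E}{9}\right) \frac{1}{E}}{9} = - \frac{\frac{13 E}{36} \frac{1}{E}}{9} = \left(- \frac{1}{9}\right) \frac{13}{36} = - \frac{13}{324}$)
$- \frac{28526}{10666} + \frac{24553 - 2399}{m{\left(97 \right)}} = - \frac{28526}{10666} + \frac{24553 - 2399}{- \frac{13}{324}} = \left(-28526\right) \frac{1}{10666} + 22154 \left(- \frac{324}{13}\right) = - \frac{14263}{5333} - \frac{7177896}{13} = - \frac{38279904787}{69329}$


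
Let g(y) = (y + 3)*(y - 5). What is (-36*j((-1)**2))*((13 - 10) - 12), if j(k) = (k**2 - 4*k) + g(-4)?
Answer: 1944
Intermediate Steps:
g(y) = (-5 + y)*(3 + y) (g(y) = (3 + y)*(-5 + y) = (-5 + y)*(3 + y))
j(k) = 9 + k**2 - 4*k (j(k) = (k**2 - 4*k) + (-15 + (-4)**2 - 2*(-4)) = (k**2 - 4*k) + (-15 + 16 + 8) = (k**2 - 4*k) + 9 = 9 + k**2 - 4*k)
(-36*j((-1)**2))*((13 - 10) - 12) = (-36*(9 + ((-1)**2)**2 - 4*(-1)**2))*((13 - 10) - 12) = (-36*(9 + 1**2 - 4*1))*(3 - 12) = -36*(9 + 1 - 4)*(-9) = -36*6*(-9) = -216*(-9) = 1944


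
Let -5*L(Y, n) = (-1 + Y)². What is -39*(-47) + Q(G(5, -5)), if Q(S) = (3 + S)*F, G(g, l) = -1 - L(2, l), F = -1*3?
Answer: 9132/5 ≈ 1826.4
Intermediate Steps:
F = -3
L(Y, n) = -(-1 + Y)²/5
G(g, l) = -⅘ (G(g, l) = -1 - (-1)*(-1 + 2)²/5 = -1 - (-1)*1²/5 = -1 - (-1)/5 = -1 - 1*(-⅕) = -1 + ⅕ = -⅘)
Q(S) = -9 - 3*S (Q(S) = (3 + S)*(-3) = -9 - 3*S)
-39*(-47) + Q(G(5, -5)) = -39*(-47) + (-9 - 3*(-⅘)) = 1833 + (-9 + 12/5) = 1833 - 33/5 = 9132/5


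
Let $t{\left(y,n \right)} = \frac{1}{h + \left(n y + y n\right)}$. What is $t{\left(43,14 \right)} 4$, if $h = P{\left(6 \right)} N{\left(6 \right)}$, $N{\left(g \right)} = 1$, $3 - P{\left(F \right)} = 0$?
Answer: $\frac{4}{1207} \approx 0.003314$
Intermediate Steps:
$P{\left(F \right)} = 3$ ($P{\left(F \right)} = 3 - 0 = 3 + 0 = 3$)
$h = 3$ ($h = 3 \cdot 1 = 3$)
$t{\left(y,n \right)} = \frac{1}{3 + 2 n y}$ ($t{\left(y,n \right)} = \frac{1}{3 + \left(n y + y n\right)} = \frac{1}{3 + \left(n y + n y\right)} = \frac{1}{3 + 2 n y}$)
$t{\left(43,14 \right)} 4 = \frac{1}{3 + 2 \cdot 14 \cdot 43} \cdot 4 = \frac{1}{3 + 1204} \cdot 4 = \frac{1}{1207} \cdot 4 = \frac{4}{1207}$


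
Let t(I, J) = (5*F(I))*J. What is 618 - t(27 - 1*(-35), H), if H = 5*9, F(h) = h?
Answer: -13332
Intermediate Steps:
H = 45
t(I, J) = 5*I*J (t(I, J) = (5*I)*J = 5*I*J)
618 - t(27 - 1*(-35), H) = 618 - 5*(27 - 1*(-35))*45 = 618 - 5*(27 + 35)*45 = 618 - 5*62*45 = 618 - 1*13950 = 618 - 13950 = -13332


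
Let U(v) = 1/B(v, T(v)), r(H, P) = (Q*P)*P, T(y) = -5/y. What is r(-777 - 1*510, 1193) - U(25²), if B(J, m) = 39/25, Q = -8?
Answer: -444053713/39 ≈ -1.1386e+7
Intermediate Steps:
r(H, P) = -8*P² (r(H, P) = (-8*P)*P = -8*P²)
B(J, m) = 39/25 (B(J, m) = 39*(1/25) = 39/25)
U(v) = 25/39 (U(v) = 1/(39/25) = 25/39)
r(-777 - 1*510, 1193) - U(25²) = -8*1193² - 1*25/39 = -8*1423249 - 25/39 = -11385992 - 25/39 = -444053713/39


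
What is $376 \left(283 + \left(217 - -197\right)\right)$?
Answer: $262072$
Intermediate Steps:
$376 \left(283 + \left(217 - -197\right)\right) = 376 \left(283 + \left(217 + 197\right)\right) = 376 \left(283 + 414\right) = 376 \cdot 697 = 262072$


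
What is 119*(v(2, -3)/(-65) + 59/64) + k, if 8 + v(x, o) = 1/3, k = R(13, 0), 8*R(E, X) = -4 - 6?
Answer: 1528663/12480 ≈ 122.49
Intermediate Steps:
R(E, X) = -5/4 (R(E, X) = (-4 - 6)/8 = (⅛)*(-10) = -5/4)
k = -5/4 ≈ -1.2500
v(x, o) = -23/3 (v(x, o) = -8 + 1/3 = -8 + ⅓ = -23/3)
119*(v(2, -3)/(-65) + 59/64) + k = 119*(-23/3/(-65) + 59/64) - 5/4 = 119*(-23/3*(-1/65) + 59*(1/64)) - 5/4 = 119*(23/195 + 59/64) - 5/4 = 119*(12977/12480) - 5/4 = 1544263/12480 - 5/4 = 1528663/12480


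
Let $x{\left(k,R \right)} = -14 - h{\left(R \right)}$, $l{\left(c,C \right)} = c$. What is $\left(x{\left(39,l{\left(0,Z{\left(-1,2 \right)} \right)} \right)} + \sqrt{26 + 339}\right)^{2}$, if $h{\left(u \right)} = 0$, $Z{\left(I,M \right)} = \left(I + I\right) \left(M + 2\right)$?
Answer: $\left(14 - \sqrt{365}\right)^{2} \approx 26.061$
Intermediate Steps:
$Z{\left(I,M \right)} = 2 I \left(2 + M\right)$
$x{\left(k,R \right)} = -14$ ($x{\left(k,R \right)} = -14 - 0 = -14 + 0 = -14$)
$\left(x{\left(39,l{\left(0,Z{\left(-1,2 \right)} \right)} \right)} + \sqrt{26 + 339}\right)^{2} = \left(-14 + \sqrt{26 + 339}\right)^{2} = \left(-14 + \sqrt{365}\right)^{2}$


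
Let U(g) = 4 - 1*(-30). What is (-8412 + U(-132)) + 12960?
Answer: 4582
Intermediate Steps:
U(g) = 34 (U(g) = 4 + 30 = 34)
(-8412 + U(-132)) + 12960 = (-8412 + 34) + 12960 = -8378 + 12960 = 4582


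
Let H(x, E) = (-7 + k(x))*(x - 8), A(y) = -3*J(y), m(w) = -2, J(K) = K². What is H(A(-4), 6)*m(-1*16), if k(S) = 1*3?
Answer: -448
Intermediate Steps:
k(S) = 3
A(y) = -3*y²
H(x, E) = 32 - 4*x (H(x, E) = (-7 + 3)*(x - 8) = -4*(-8 + x) = 32 - 4*x)
H(A(-4), 6)*m(-1*16) = (32 - (-12)*(-4)²)*(-2) = (32 - (-12)*16)*(-2) = (32 - 4*(-48))*(-2) = (32 + 192)*(-2) = 224*(-2) = -448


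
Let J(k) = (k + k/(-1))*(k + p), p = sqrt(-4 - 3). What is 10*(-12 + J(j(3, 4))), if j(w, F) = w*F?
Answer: -120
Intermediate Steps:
p = I*sqrt(7) (p = sqrt(-7) = I*sqrt(7) ≈ 2.6458*I)
j(w, F) = F*w
J(k) = 0 (J(k) = (k + k/(-1))*(k + I*sqrt(7)) = (k + k*(-1))*(k + I*sqrt(7)) = (k - k)*(k + I*sqrt(7)) = 0*(k + I*sqrt(7)) = 0)
10*(-12 + J(j(3, 4))) = 10*(-12 + 0) = 10*(-12) = -120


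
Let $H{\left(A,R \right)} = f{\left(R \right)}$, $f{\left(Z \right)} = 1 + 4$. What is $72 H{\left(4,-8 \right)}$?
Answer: $360$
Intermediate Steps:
$f{\left(Z \right)} = 5$
$H{\left(A,R \right)} = 5$
$72 H{\left(4,-8 \right)} = 72 \cdot 5 = 360$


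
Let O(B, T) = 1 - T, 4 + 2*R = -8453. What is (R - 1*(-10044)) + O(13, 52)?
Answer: 11529/2 ≈ 5764.5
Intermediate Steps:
R = -8457/2 (R = -2 + (1/2)*(-8453) = -2 - 8453/2 = -8457/2 ≈ -4228.5)
(R - 1*(-10044)) + O(13, 52) = (-8457/2 - 1*(-10044)) + (1 - 1*52) = (-8457/2 + 10044) + (1 - 52) = 11631/2 - 51 = 11529/2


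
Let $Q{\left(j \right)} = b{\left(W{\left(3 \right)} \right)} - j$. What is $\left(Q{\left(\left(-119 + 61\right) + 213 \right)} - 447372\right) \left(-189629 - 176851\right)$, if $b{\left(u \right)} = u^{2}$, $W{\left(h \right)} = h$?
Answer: $164006396640$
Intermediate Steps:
$Q{\left(j \right)} = 9 - j$ ($Q{\left(j \right)} = 3^{2} - j = 9 - j$)
$\left(Q{\left(\left(-119 + 61\right) + 213 \right)} - 447372\right) \left(-189629 - 176851\right) = \left(\left(9 - \left(\left(-119 + 61\right) + 213\right)\right) - 447372\right) \left(-189629 - 176851\right) = \left(\left(9 - \left(-58 + 213\right)\right) - 447372\right) \left(-366480\right) = \left(\left(9 - 155\right) - 447372\right) \left(-366480\right) = \left(-146 - 447372\right) \left(-366480\right) = \left(-447518\right) \left(-366480\right) = 164006396640$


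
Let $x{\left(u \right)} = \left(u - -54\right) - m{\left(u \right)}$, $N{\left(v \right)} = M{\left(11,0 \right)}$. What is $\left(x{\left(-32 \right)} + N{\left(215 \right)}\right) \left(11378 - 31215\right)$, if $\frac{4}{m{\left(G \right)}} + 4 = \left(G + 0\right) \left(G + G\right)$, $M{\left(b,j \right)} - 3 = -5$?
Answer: $- \frac{202714303}{511} \approx -3.967 \cdot 10^{5}$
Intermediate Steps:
$M{\left(b,j \right)} = -2$ ($M{\left(b,j \right)} = 3 - 5 = -2$)
$N{\left(v \right)} = -2$
$m{\left(G \right)} = \frac{4}{-4 + 2 G^{2}}$ ($m{\left(G \right)} = \frac{4}{-4 + \left(G + 0\right) \left(G + G\right)} = \frac{4}{-4 + G 2 G} = \frac{4}{-4 + 2 G^{2}}$)
$x{\left(u \right)} = 54 + u - \frac{2}{-2 + u^{2}}$ ($x{\left(u \right)} = \left(u - -54\right) - \frac{2}{-2 + u^{2}} = \left(u + 54\right) - \frac{2}{-2 + u^{2}} = \left(54 + u\right) - \frac{2}{-2 + u^{2}} = 54 + u - \frac{2}{-2 + u^{2}}$)
$\left(x{\left(-32 \right)} + N{\left(215 \right)}\right) \left(11378 - 31215\right) = \left(\frac{-2 + \left(-2 + \left(-32\right)^{2}\right) \left(54 - 32\right)}{-2 + \left(-32\right)^{2}} - 2\right) \left(11378 - 31215\right) = \left(\frac{-2 + \left(-2 + 1024\right) 22}{-2 + 1024} - 2\right) \left(-19837\right) = \left(\frac{-2 + 1022 \cdot 22}{1022} - 2\right) \left(-19837\right) = \left(\frac{-2 + 22484}{1022} - 2\right) \left(-19837\right) = \left(\frac{1}{1022} \cdot 22482 - 2\right) \left(-19837\right) = \left(\frac{11241}{511} - 2\right) \left(-19837\right) = \frac{10219}{511} \left(-19837\right) = - \frac{202714303}{511}$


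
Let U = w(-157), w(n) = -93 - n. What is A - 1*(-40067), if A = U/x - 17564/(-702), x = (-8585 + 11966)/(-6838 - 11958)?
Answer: 15718736525/395577 ≈ 39736.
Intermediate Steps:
U = 64 (U = -93 - 1*(-157) = -93 + 157 = 64)
x = -3381/18796 (x = 3381/(-18796) = 3381*(-1/18796) = -3381/18796 ≈ -0.17988)
A = -130847134/395577 (A = 64/(-3381/18796) - 17564/(-702) = 64*(-18796/3381) - 17564*(-1/702) = -1202944/3381 + 8782/351 = -130847134/395577 ≈ -330.78)
A - 1*(-40067) = -130847134/395577 - 1*(-40067) = -130847134/395577 + 40067 = 15718736525/395577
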